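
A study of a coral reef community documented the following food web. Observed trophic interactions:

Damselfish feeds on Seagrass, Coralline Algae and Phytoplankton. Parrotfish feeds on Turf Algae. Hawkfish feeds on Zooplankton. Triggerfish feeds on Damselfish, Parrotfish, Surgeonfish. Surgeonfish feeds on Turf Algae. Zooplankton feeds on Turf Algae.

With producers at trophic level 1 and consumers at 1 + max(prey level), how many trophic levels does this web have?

3

Producers (level 1): Coralline Algae, Phytoplankton, Turf Algae, Seagrass.
Turf Algae → Zooplankton → Hawkfish gives Hawkfish level 3.
No species has a prey at level 3, so no species reaches level 4.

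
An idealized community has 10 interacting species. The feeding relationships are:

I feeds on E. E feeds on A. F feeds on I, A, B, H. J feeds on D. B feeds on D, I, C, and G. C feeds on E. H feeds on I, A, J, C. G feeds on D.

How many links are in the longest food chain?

4 links

One longest chain: A → E → C → H → F.
It has 5 species and 4 links.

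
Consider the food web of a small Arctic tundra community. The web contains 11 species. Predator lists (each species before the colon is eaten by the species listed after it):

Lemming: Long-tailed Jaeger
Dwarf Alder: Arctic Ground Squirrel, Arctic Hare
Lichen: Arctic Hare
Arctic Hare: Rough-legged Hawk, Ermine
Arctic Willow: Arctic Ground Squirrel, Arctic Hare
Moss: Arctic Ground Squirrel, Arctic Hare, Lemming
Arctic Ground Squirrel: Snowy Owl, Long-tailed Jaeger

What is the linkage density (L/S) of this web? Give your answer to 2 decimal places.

L/S = 1.18

There are L = 13 links among S = 11 species.
L/S = 13/11 = 1.1818 ≈ 1.18.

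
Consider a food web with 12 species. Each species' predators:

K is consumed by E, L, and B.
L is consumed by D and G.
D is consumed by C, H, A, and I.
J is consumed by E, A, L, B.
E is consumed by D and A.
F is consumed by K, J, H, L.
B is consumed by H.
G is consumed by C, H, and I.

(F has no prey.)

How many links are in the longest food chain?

4 links

One longest chain: F → K → E → D → A.
It has 5 species and 4 links.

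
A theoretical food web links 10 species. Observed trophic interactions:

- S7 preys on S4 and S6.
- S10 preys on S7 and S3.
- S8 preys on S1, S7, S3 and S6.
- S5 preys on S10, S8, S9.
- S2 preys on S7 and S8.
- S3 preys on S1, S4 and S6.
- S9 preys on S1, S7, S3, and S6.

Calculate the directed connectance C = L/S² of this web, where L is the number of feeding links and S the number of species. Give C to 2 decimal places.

The web has S = 10 species and L = 20 feeding links.
C = L / S² = 20 / 100 = 0.2000 ≈ 0.20.

C = 0.20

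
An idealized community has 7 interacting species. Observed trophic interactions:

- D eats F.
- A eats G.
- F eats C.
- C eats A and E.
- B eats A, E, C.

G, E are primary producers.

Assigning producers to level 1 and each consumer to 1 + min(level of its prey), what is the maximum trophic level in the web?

Producers (level 1): G, E.
Following each consumer down to its lowest-level prey: E → C → F → D (levels 1 through 4).
All prey of D (F 3) are at level 3 or above, so D is at level 1 + 3 = 4.
Every consumer has at least one prey at level 3 or below, so none exceeds level 4.

4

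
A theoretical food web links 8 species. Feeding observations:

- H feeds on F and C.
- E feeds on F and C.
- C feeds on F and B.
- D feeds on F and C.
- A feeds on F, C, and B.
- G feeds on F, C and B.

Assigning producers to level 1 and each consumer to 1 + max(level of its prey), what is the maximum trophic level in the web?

Producers (level 1): F, B.
F → C → A gives A level 3.
No species has a prey at level 3, so no species reaches level 4.

3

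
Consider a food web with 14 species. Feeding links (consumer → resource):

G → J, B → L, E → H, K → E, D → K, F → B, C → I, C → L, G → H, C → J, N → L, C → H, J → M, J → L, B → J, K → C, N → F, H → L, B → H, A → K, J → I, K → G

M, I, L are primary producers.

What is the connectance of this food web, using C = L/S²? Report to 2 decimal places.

C = 0.11

The web has S = 14 species and L = 22 feeding links.
C = L / S² = 22 / 196 = 0.1122 ≈ 0.11.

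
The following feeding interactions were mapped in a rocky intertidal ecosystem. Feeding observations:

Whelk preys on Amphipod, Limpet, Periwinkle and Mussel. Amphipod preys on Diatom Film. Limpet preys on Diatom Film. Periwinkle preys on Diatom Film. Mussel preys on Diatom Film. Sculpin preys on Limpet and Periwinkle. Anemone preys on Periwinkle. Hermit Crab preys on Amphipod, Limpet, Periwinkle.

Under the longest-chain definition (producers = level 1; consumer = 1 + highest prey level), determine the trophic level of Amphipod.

Diatom Film is a producer → level 1.
Amphipod eats Diatom Film → level 2.

Trophic level 2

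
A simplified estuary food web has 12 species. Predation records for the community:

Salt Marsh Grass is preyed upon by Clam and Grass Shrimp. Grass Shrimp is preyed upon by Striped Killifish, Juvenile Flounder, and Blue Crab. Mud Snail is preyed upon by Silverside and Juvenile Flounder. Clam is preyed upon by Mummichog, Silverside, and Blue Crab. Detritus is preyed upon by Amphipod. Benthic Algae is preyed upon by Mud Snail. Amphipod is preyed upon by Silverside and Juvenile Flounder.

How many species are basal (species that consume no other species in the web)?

3

Basal species (no prey listed): Benthic Algae, Detritus, Salt Marsh Grass.
Count: 3.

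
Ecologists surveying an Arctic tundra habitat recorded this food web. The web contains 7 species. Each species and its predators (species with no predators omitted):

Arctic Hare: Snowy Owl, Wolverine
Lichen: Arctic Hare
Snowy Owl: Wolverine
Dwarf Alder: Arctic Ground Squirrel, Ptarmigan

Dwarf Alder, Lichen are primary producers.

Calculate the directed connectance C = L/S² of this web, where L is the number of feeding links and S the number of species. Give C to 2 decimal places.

The web has S = 7 species and L = 6 feeding links.
C = L / S² = 6 / 49 = 0.1224 ≈ 0.12.

C = 0.12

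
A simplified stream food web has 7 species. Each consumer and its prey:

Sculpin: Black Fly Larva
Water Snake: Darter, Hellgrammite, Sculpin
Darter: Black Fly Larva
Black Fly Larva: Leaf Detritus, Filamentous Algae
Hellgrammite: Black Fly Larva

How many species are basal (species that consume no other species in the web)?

Basal species (no prey listed): Leaf Detritus, Filamentous Algae.
Count: 2.

2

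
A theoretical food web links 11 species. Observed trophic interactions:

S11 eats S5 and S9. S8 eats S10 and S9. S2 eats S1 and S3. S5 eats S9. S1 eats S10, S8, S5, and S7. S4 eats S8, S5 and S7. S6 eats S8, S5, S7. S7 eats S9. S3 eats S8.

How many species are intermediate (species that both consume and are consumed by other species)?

Intermediate species (has both prey and predators): S8, S7, S5, S3, S1.
Count: 5.

5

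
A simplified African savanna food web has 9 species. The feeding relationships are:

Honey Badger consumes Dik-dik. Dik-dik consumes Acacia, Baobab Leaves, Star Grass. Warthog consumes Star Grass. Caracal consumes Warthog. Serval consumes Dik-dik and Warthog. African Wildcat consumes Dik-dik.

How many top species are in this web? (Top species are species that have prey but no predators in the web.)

Top species (has prey, but nothing eats it): Caracal, Serval, African Wildcat, Honey Badger.
Count: 4.

4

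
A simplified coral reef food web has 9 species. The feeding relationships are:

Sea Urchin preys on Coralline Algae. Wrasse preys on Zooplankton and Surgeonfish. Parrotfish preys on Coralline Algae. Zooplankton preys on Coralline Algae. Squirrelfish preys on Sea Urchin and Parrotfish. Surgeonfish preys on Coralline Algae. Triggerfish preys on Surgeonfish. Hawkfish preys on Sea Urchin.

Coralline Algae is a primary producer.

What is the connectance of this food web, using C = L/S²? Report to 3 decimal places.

The web has S = 9 species and L = 10 feeding links.
C = L / S² = 10 / 81 = 0.1235 ≈ 0.123.

C = 0.123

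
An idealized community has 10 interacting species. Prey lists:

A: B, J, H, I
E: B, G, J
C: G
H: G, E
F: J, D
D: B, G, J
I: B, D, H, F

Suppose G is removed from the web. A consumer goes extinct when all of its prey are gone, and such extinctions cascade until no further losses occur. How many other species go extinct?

1

Remove G.
Round 1: C (all prey gone) → extinct.
No further losses. Total secondary extinctions: 1.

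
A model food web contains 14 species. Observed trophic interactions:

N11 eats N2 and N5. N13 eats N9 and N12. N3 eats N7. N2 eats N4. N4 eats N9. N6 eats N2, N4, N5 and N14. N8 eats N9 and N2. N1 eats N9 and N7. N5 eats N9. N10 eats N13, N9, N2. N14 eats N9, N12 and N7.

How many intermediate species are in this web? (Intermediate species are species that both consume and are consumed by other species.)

Intermediate species (has both prey and predators): N13, N4, N14, N5, N2.
Count: 5.

5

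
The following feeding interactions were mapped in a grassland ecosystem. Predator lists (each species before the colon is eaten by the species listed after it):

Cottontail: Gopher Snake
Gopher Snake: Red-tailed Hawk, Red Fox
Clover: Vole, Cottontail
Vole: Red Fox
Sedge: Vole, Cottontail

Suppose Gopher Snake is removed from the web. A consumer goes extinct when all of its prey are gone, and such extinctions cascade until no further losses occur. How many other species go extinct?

Remove Gopher Snake.
Round 1: Red-tailed Hawk (all prey gone) → extinct.
No further losses. Total secondary extinctions: 1.

1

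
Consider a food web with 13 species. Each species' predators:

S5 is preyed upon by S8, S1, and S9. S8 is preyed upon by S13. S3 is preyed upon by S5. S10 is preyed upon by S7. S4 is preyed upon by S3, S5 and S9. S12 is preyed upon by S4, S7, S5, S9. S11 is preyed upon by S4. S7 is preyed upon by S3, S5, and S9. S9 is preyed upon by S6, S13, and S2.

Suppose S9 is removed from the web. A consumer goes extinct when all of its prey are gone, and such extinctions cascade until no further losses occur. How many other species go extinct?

Remove S9.
Round 1: S2 (all prey gone), S6 (all prey gone) → extinct.
No further losses. Total secondary extinctions: 2.

2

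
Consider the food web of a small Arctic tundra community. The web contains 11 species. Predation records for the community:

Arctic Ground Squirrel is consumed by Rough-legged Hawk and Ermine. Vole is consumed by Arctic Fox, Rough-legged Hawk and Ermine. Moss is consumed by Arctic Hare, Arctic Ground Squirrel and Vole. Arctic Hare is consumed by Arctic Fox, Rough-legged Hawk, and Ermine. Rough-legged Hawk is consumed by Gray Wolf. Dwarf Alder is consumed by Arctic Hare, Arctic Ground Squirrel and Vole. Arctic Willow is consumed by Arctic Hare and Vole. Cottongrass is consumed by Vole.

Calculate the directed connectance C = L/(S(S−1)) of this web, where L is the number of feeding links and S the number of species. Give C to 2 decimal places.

The web has S = 11 species and L = 18 feeding links.
C = L / (S(S−1)) = 18 / 110 = 0.1636 ≈ 0.16.

C = 0.16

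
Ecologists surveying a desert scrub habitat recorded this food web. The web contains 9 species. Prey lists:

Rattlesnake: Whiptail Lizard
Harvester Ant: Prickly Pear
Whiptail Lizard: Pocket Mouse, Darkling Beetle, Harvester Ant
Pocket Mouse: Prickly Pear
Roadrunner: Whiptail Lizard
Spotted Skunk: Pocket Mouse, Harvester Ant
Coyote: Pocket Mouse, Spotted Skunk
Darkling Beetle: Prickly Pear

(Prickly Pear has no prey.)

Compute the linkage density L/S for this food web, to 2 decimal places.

There are L = 12 links among S = 9 species.
L/S = 12/9 = 1.3333 ≈ 1.33.

L/S = 1.33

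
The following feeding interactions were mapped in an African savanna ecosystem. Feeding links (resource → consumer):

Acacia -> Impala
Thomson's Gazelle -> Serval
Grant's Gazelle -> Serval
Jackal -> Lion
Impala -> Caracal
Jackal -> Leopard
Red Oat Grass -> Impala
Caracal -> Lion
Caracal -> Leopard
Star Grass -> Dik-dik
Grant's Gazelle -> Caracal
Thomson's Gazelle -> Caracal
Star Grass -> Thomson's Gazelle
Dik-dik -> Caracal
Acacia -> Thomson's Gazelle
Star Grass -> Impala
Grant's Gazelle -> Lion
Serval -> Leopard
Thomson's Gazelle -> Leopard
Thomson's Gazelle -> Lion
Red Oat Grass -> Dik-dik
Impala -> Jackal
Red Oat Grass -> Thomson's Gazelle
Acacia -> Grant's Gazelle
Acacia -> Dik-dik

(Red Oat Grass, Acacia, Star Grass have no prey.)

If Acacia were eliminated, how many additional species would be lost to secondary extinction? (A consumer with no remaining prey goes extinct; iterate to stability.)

Remove Acacia.
Round 1: Grant's Gazelle (all prey gone) → extinct.
No further losses. Total secondary extinctions: 1.

1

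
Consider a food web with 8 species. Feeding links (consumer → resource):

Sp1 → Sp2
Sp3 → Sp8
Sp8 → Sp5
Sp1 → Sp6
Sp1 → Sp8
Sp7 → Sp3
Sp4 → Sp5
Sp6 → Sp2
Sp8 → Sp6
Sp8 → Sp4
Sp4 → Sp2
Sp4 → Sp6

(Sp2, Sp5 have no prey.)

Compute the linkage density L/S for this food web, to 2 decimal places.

There are L = 12 links among S = 8 species.
L/S = 12/8 = 1.5000 ≈ 1.50.

L/S = 1.50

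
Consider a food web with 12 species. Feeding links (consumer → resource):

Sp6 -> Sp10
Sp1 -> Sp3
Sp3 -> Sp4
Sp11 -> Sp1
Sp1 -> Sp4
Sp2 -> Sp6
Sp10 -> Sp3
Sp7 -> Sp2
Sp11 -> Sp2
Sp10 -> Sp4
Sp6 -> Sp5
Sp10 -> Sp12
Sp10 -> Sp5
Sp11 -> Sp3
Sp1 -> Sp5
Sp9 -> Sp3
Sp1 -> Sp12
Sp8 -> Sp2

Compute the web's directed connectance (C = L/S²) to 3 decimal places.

C = 0.125

The web has S = 12 species and L = 18 feeding links.
C = L / S² = 18 / 144 = 0.1250 ≈ 0.125.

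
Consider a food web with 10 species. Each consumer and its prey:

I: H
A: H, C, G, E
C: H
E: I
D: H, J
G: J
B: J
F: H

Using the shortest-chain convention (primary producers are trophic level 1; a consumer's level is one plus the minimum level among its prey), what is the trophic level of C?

Trophic level 2

H is a producer → level 1.
C eats H → level 2.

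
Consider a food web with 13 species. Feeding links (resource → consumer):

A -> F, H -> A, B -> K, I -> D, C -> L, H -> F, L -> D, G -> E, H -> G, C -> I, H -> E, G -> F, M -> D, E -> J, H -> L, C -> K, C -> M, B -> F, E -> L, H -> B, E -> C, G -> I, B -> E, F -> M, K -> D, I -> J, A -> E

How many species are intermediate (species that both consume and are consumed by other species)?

Intermediate species (has both prey and predators): B, G, A, E, F, C, L, M, I, K.
Count: 10.

10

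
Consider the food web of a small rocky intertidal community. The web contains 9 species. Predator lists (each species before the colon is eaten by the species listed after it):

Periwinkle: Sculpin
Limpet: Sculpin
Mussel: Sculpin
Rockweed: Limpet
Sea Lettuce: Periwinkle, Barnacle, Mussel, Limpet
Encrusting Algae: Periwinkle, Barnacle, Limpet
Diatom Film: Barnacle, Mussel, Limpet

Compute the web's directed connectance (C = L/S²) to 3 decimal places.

The web has S = 9 species and L = 14 feeding links.
C = L / S² = 14 / 81 = 0.1728 ≈ 0.173.

C = 0.173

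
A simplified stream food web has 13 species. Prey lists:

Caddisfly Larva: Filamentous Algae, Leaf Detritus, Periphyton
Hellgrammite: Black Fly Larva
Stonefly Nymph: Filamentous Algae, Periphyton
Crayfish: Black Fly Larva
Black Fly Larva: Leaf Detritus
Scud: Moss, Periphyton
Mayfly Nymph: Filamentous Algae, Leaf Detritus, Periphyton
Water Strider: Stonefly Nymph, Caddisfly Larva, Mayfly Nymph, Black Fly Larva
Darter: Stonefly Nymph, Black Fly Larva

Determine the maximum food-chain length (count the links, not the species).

2 links

One longest chain: Leaf Detritus → Black Fly Larva → Darter.
It has 3 species and 2 links.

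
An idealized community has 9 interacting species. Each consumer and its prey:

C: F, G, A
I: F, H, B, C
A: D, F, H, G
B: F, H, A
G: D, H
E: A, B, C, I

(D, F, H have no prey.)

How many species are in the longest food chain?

6 species

One longest chain: D → G → A → B → I → E.
It has 6 species and 5 links.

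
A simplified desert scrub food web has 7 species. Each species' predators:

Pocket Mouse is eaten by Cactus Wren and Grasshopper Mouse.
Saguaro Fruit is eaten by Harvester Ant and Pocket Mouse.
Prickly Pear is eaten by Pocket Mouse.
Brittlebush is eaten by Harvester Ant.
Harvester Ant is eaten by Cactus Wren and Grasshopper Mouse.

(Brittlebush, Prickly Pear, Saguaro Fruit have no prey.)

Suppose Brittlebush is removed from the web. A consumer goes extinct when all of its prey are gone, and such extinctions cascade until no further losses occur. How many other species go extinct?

Remove Brittlebush.
Every predator of it retains at least one other prey: Harvester Ant still has Saguaro Fruit.
No consumer loses all prey, so no secondary extinctions occur.

0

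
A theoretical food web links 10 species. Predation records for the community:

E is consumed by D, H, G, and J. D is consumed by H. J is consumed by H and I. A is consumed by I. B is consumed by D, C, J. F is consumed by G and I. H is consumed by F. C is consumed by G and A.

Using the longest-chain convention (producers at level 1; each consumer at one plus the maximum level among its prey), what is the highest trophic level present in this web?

5

Producers (level 1): B, E.
B → D → H → F → I gives I level 5.
No species has a prey at level 5, so no species reaches level 6.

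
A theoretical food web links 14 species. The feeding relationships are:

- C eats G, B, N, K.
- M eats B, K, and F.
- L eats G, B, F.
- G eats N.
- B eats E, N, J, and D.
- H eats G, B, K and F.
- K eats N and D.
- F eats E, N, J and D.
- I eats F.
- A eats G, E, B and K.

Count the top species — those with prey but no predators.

6

Top species (has prey, but nothing eats it): H, I, L, M, C, A.
Count: 6.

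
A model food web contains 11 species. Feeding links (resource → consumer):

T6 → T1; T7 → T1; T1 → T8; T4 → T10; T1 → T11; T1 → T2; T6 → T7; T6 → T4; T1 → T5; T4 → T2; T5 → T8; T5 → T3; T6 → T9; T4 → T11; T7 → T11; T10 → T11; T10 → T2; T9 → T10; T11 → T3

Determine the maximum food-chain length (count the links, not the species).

One longest chain: T6 → T7 → T1 → T5 → T8.
It has 5 species and 4 links.

4 links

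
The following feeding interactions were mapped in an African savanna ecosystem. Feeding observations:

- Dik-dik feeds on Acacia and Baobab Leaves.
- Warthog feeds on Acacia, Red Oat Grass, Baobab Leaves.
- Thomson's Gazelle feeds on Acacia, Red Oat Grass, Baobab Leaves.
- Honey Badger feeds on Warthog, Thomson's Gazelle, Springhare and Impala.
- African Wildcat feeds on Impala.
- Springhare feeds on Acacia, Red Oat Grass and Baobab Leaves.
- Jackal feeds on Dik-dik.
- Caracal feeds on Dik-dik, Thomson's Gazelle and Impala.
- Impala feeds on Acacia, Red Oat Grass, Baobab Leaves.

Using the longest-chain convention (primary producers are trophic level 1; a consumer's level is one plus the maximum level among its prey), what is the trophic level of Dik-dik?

Trophic level 2

Acacia is a producer → level 1.
Dik-dik eats Acacia (level 1); other prey at levels: Baobab Leaves 1 → level 2.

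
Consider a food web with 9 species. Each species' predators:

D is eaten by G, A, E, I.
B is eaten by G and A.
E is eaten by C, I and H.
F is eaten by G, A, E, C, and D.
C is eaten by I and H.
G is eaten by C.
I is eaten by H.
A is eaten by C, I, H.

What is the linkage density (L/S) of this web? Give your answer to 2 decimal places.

There are L = 21 links among S = 9 species.
L/S = 21/9 = 2.3333 ≈ 2.33.

L/S = 2.33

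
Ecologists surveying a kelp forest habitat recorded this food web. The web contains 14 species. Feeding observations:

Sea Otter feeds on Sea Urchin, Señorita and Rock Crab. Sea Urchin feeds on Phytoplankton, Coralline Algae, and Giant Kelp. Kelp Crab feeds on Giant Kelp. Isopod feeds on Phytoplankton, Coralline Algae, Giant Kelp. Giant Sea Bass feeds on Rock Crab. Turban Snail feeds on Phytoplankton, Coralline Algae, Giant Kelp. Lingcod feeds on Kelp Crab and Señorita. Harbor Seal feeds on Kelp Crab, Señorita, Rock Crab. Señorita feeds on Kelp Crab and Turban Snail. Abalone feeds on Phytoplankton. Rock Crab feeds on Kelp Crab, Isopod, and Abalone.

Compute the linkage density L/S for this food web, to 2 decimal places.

There are L = 25 links among S = 14 species.
L/S = 25/14 = 1.7857 ≈ 1.79.

L/S = 1.79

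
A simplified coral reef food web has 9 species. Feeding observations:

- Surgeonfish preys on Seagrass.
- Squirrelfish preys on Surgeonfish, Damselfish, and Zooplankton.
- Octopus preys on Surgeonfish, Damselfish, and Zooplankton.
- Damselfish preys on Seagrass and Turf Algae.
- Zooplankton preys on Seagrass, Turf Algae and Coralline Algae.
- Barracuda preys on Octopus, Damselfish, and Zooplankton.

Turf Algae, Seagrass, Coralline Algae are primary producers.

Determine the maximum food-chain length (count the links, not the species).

3 links

One longest chain: Turf Algae → Damselfish → Octopus → Barracuda.
It has 4 species and 3 links.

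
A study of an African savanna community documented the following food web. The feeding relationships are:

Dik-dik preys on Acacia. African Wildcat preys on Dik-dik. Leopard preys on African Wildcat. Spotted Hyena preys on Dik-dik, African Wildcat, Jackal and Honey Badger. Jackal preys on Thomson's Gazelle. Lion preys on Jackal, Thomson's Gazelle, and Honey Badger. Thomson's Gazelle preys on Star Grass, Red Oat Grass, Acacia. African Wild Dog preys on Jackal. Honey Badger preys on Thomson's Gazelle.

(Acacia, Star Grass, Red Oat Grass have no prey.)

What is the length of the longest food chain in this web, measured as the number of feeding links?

One longest chain: Acacia → Thomson's Gazelle → Jackal → Spotted Hyena.
It has 4 species and 3 links.

3 links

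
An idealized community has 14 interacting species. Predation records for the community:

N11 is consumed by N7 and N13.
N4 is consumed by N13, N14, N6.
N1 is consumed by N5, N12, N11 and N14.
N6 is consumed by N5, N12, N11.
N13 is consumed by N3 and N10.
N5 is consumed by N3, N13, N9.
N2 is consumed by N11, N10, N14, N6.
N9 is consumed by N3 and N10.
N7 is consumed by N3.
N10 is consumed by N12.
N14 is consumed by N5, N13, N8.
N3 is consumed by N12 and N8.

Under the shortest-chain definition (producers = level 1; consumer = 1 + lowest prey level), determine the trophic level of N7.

N2 is a producer → level 1.
N11 eats N2 → level 2.
N7 eats N11 → level 3.
No prey of N7 is below level 2, so 3 is the minimum.

Trophic level 3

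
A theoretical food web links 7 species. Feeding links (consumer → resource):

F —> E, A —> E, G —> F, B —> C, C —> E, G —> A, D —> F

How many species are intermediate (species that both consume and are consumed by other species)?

Intermediate species (has both prey and predators): A, C, F.
Count: 3.

3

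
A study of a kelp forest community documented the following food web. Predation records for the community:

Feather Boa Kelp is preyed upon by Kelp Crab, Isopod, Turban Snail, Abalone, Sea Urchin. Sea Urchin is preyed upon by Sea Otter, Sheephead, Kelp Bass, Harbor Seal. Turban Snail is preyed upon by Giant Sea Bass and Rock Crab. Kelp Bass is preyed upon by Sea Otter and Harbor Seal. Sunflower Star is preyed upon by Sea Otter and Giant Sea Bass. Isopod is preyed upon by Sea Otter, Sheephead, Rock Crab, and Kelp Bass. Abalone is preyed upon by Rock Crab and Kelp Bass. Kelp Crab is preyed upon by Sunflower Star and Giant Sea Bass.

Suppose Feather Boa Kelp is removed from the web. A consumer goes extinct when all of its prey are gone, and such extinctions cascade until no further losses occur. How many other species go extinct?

Remove Feather Boa Kelp.
Round 1: Turban Snail (all prey gone), Isopod (all prey gone), Abalone (all prey gone), Sea Urchin (all prey gone), Kelp Crab (all prey gone) → extinct.
Round 2: Kelp Bass (all prey gone), Sunflower Star (all prey gone), Rock Crab (all prey gone), Sheephead (all prey gone) → extinct.
Round 3: Sea Otter (all prey gone), Harbor Seal (all prey gone), Giant Sea Bass (all prey gone) → extinct.
No further losses. Total secondary extinctions: 12.

12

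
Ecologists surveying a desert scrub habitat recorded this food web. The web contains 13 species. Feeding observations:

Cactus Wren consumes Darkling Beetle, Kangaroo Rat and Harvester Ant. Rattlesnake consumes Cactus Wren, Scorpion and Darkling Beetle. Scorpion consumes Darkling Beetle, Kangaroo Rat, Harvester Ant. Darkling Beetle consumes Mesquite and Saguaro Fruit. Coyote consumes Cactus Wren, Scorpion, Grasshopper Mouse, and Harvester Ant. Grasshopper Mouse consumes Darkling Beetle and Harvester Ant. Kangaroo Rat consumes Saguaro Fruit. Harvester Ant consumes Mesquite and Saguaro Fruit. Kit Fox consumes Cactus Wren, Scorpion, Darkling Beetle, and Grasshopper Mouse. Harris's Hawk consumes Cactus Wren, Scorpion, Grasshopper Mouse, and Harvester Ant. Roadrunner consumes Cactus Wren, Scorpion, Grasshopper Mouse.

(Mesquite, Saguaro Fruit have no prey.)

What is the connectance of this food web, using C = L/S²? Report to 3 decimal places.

The web has S = 13 species and L = 31 feeding links.
C = L / S² = 31 / 169 = 0.1834 ≈ 0.183.

C = 0.183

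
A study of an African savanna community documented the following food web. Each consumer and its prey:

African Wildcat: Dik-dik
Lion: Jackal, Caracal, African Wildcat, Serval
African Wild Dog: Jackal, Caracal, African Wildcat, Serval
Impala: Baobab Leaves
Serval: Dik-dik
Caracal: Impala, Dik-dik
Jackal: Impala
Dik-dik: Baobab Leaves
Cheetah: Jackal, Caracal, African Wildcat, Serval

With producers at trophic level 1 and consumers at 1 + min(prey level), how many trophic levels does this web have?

Producers (level 1): Baobab Leaves.
Following each consumer down to its lowest-level prey: Baobab Leaves → Impala → Jackal → Lion (levels 1 through 4).
All prey of Lion (Jackal 3, Caracal 3, African Wildcat 3, Serval 3) are at level 3 or above, so Lion is at level 1 + 3 = 4.
Every consumer has at least one prey at level 3 or below, so none exceeds level 4.

4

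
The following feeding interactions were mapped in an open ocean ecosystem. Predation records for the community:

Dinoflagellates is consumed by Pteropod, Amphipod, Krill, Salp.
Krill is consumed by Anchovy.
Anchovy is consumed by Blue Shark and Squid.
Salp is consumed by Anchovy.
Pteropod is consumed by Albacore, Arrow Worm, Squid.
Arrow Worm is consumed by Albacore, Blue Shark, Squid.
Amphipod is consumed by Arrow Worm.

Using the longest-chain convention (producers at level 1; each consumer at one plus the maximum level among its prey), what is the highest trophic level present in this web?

4

Producers (level 1): Dinoflagellates.
Dinoflagellates → Pteropod → Arrow Worm → Squid gives Squid level 4.
No species has a prey at level 4, so no species reaches level 5.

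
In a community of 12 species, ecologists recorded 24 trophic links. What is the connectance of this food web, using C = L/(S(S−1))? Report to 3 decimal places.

C = 0.182

The web has S = 12 species and L = 24 feeding links.
C = L / (S(S−1)) = 24 / 132 = 0.1818 ≈ 0.182.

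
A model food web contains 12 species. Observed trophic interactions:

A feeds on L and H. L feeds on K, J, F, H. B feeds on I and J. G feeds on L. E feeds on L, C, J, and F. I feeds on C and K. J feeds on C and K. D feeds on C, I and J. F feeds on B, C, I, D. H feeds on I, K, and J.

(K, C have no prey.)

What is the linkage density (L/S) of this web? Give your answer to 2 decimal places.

L/S = 2.25

There are L = 27 links among S = 12 species.
L/S = 27/12 = 2.2500 ≈ 2.25.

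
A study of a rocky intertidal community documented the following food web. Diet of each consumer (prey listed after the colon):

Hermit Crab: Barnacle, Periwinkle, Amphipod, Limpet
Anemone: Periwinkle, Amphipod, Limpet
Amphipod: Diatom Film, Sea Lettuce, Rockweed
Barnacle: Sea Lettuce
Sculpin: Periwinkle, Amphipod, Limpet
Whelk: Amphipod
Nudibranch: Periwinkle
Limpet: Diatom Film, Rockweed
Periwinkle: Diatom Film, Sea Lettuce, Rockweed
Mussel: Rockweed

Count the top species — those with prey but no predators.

Top species (has prey, but nothing eats it): Mussel, Anemone, Whelk, Hermit Crab, Sculpin, Nudibranch.
Count: 6.

6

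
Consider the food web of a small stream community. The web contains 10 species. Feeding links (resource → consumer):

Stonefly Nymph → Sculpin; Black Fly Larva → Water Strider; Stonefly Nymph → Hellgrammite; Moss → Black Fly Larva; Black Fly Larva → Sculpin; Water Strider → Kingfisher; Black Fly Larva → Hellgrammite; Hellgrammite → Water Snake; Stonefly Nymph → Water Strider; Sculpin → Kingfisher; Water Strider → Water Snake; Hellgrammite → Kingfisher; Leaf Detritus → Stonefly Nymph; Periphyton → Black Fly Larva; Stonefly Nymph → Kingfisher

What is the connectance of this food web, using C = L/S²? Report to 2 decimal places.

The web has S = 10 species and L = 15 feeding links.
C = L / S² = 15 / 100 = 0.1500 ≈ 0.15.

C = 0.15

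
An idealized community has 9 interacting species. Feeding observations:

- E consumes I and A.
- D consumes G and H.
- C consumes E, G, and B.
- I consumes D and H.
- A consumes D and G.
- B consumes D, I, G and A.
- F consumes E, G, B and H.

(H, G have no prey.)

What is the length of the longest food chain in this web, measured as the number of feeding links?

One longest chain: H → D → I → E → F.
It has 5 species and 4 links.

4 links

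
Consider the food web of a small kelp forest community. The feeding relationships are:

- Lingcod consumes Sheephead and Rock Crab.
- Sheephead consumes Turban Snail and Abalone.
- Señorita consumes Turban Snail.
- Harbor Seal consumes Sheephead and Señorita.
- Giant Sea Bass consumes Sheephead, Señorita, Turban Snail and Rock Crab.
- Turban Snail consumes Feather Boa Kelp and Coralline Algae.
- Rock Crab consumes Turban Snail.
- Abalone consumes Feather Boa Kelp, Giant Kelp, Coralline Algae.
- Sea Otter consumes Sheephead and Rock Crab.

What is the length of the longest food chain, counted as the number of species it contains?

One longest chain: Coralline Algae → Turban Snail → Rock Crab → Sea Otter.
It has 4 species and 3 links.

4 species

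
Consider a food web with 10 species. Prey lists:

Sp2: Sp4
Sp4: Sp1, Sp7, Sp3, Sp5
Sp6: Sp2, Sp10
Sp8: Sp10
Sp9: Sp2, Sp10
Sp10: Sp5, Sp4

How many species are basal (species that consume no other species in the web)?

4

Basal species (no prey listed): Sp1, Sp7, Sp3, Sp5.
Count: 4.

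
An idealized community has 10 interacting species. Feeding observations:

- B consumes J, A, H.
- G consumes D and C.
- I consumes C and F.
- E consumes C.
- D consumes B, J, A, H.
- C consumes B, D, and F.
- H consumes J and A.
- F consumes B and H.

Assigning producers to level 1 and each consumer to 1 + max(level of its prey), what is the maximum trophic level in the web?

6

Producers (level 1): A, J.
A → H → B → D → C → I gives I level 6.
No species has a prey at level 6, so no species reaches level 7.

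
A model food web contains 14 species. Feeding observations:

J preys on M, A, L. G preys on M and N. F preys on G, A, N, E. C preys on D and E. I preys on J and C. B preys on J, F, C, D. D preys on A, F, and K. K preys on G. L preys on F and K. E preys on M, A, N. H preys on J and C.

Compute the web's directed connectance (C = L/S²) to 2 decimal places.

C = 0.14

The web has S = 14 species and L = 28 feeding links.
C = L / S² = 28 / 196 = 0.1429 ≈ 0.14.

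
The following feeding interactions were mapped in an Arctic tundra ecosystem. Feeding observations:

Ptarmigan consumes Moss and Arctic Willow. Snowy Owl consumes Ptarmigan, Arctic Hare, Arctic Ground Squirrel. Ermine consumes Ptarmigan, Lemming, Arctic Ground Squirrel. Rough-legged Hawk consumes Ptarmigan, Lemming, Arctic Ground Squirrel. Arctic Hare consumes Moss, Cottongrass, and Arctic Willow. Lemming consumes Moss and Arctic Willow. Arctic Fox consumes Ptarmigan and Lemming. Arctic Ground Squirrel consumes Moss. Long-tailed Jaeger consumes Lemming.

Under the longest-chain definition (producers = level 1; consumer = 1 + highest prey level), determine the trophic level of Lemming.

Moss is a producer → level 1.
Lemming eats Moss (level 1); other prey at levels: Arctic Willow 1 → level 2.

Trophic level 2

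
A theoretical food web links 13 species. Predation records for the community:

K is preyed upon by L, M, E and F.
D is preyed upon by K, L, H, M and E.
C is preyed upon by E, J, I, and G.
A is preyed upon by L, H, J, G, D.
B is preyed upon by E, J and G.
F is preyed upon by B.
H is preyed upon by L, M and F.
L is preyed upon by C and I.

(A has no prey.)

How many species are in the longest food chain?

6 species

One longest chain: A → D → K → F → B → J.
It has 6 species and 5 links.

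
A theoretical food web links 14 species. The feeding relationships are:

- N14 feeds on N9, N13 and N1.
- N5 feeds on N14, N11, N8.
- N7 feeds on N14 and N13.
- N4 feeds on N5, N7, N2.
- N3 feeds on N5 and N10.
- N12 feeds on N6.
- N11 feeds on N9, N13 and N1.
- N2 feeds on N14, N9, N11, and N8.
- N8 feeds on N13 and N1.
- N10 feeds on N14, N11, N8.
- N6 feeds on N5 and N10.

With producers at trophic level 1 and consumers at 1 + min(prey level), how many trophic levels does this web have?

Producers (level 1): N9, N1, N13.
Following each consumer down to its lowest-level prey: N9 → N14 → N10 → N6 → N12 (levels 1 through 5).
All prey of N12 (N6 4) are at level 4 or above, so N12 is at level 1 + 4 = 5.
Every consumer has at least one prey at level 4 or below, so none exceeds level 5.

5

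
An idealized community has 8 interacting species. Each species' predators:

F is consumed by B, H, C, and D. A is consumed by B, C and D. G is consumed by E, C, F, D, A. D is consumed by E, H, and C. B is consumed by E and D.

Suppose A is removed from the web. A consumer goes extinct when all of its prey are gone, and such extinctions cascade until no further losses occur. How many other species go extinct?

0

Remove A.
Every predator of it retains at least one other prey: B still has F; D still has G, F, B; C still has G, F, D.
No consumer loses all prey, so no secondary extinctions occur.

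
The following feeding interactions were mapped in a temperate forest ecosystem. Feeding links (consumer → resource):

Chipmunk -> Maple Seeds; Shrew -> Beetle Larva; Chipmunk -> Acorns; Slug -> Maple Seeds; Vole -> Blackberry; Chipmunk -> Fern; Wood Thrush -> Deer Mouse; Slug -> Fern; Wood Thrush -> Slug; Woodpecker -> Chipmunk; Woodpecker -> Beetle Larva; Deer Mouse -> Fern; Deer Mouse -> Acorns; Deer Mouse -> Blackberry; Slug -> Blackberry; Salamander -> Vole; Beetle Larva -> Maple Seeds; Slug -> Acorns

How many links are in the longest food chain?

2 links

One longest chain: Maple Seeds → Beetle Larva → Woodpecker.
It has 3 species and 2 links.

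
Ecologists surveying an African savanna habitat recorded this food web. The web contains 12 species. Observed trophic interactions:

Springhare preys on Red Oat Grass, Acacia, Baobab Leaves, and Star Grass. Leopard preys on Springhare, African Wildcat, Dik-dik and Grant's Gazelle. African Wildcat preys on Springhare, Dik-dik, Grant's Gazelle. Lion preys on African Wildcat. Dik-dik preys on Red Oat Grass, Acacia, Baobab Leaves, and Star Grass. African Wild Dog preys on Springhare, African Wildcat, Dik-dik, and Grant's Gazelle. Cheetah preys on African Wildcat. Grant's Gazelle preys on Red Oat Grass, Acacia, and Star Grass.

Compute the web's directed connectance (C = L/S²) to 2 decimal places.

The web has S = 12 species and L = 24 feeding links.
C = L / S² = 24 / 144 = 0.1667 ≈ 0.17.

C = 0.17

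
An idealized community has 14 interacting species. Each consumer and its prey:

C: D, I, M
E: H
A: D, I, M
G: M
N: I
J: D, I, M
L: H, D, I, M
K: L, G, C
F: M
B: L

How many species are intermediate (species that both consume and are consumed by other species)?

3

Intermediate species (has both prey and predators): L, G, C.
Count: 3.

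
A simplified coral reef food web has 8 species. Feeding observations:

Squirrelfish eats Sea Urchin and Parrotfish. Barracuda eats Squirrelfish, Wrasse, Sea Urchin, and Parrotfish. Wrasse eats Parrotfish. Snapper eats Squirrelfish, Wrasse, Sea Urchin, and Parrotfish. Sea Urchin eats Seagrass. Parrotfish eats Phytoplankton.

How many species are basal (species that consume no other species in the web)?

2

Basal species (no prey listed): Phytoplankton, Seagrass.
Count: 2.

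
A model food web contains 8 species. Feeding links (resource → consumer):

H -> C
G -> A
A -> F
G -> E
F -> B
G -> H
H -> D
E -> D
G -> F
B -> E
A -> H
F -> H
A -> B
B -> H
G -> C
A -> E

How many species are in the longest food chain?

One longest chain: G → A → F → B → E → D.
It has 6 species and 5 links.

6 species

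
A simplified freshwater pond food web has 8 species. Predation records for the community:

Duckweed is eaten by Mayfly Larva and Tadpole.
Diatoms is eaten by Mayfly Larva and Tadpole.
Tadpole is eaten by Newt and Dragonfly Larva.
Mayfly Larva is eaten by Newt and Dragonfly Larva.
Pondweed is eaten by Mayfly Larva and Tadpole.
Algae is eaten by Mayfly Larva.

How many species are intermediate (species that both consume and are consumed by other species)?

2

Intermediate species (has both prey and predators): Mayfly Larva, Tadpole.
Count: 2.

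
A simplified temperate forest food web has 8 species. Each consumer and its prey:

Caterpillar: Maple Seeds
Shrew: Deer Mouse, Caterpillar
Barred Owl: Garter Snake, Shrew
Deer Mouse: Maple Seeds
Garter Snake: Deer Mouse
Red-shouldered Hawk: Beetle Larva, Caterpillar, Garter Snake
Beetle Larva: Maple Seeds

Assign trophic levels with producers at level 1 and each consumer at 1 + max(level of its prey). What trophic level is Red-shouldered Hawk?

Trophic level 4

Maple Seeds is a producer → level 1.
Deer Mouse eats Maple Seeds → level 2.
Garter Snake eats Deer Mouse → level 3.
Red-shouldered Hawk eats Garter Snake (level 3); other prey at levels: Beetle Larva 2, Caterpillar 2 → level 4.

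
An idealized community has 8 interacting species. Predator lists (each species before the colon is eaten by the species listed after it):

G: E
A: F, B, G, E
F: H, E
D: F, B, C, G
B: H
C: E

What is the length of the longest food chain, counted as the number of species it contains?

3 species

One longest chain: D → F → H.
It has 3 species and 2 links.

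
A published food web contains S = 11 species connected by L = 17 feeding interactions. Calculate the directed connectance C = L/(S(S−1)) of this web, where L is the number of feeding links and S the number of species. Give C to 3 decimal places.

C = 0.155

The web has S = 11 species and L = 17 feeding links.
C = L / (S(S−1)) = 17 / 110 = 0.1545 ≈ 0.155.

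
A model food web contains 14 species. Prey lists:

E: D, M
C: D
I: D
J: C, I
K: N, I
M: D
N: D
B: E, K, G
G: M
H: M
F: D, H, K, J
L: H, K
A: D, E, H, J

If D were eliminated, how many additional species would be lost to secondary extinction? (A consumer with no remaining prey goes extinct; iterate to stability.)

13

Remove D.
Round 1: C (all prey gone), N (all prey gone), M (all prey gone), I (all prey gone) → extinct.
Round 2: E (all prey gone), H (all prey gone), K (all prey gone), J (all prey gone), G (all prey gone) → extinct.
Round 3: F (all prey gone), L (all prey gone), A (all prey gone), B (all prey gone) → extinct.
No further losses. Total secondary extinctions: 13.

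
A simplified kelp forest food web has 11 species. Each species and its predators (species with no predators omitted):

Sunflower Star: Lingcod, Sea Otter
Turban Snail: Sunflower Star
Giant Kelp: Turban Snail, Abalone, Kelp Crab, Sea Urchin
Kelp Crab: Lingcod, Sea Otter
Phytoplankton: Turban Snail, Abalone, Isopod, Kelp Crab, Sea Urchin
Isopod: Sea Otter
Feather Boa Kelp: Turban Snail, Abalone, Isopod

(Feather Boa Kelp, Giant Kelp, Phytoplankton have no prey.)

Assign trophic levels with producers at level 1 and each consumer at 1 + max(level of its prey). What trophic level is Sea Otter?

Trophic level 4

Feather Boa Kelp is a producer → level 1.
Turban Snail eats Feather Boa Kelp (level 1); other prey at levels: Giant Kelp 1, Phytoplankton 1 → level 2.
Sunflower Star eats Turban Snail → level 3.
Sea Otter eats Sunflower Star (level 3); other prey at levels: Isopod 2, Kelp Crab 2 → level 4.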